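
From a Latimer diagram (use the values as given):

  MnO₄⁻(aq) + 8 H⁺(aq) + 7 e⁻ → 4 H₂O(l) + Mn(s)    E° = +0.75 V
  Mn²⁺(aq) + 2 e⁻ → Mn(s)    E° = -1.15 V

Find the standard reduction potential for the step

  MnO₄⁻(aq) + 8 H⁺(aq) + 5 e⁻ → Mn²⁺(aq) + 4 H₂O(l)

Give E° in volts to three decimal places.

+1.510 V

Sequential free energies add, so n₃E°₃ = n₁E°₁ + n₂E°₂.
With n₃ = 7, and the known step contributing 2×(-1.15) V, the unknown satisfies 5·E° = 7×(+0.75) − 2×(-1.15) = +7.550.
E° = +7.550 / 5 = +1.510 V.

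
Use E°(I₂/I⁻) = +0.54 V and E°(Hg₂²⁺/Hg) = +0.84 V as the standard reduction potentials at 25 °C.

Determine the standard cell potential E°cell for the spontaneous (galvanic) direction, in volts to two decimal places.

+0.30 V

The Hg₂²⁺/Hg couple has the higher reduction potential, so it is the cathode; I₂/I⁻ is oxidised at the anode.
E°cell = E°(cathode) − E°(anode) = (+0.84) − (+0.54) = +0.30 V.
Since E°cell > 0, the reaction is spontaneous under standard conditions.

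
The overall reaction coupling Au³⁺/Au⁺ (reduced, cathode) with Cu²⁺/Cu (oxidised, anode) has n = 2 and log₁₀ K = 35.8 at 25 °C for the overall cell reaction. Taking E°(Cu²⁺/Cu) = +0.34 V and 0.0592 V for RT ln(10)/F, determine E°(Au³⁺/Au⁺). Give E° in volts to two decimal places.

+1.40 V

E°cell = (0.0592/n)·log K = (0.0592/2)(35.8) = +1.060 V.
Since Au³⁺/Au⁺ is the cathode and Cu²⁺/Cu the anode, E°cell = E°(Au³⁺/Au⁺) − E°(Cu²⁺/Cu).
So E°(Au³⁺/Au⁺) = E°cell + E°(Cu²⁺/Cu) = +1.060 + (+0.34) = +1.40 V.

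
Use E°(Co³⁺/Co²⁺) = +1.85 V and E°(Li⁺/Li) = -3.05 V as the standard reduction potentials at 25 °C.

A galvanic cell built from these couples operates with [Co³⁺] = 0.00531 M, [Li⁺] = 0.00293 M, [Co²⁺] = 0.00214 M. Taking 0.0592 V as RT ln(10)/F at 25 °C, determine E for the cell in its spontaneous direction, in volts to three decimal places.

Co³⁺/Co²⁺ is the cathode (higher E°), Li⁺/Li the anode: E°cell = +1.85 − (-3.05) = +4.90 V, n = 1.
Overall: Co³⁺(aq) + Li(s) → Co²⁺(aq) + Li⁺(aq)
Q = [Co²⁺]·[Li⁺] / ([Co³⁺]); log Q = -2.928.
E = E° − (0.0592/n) log Q = +4.90 − (0.0592/1)(-2.928) = +5.073 V.

+5.073 V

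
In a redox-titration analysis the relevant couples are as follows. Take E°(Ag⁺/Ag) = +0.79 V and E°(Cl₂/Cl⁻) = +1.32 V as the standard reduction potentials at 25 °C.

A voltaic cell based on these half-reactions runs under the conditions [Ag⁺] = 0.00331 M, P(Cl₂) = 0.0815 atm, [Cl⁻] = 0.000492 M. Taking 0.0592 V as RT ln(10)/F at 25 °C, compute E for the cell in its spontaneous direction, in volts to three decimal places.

Cl₂/Cl⁻ is the cathode (higher E°), Ag⁺/Ag the anode: E°cell = +1.32 − (+0.79) = +0.53 V, n = 2.
Overall: Cl₂(g) + 2 Ag(s) → 2 Cl⁻(aq) + 2 Ag⁺(aq)
Q = [Cl⁻]^2·[Ag⁺]^2 / (P(Cl₂)); log Q = -10.488.
E = E° − (0.0592/n) log Q = +0.53 − (0.0592/2)(-10.488) = +0.840 V.

+0.840 V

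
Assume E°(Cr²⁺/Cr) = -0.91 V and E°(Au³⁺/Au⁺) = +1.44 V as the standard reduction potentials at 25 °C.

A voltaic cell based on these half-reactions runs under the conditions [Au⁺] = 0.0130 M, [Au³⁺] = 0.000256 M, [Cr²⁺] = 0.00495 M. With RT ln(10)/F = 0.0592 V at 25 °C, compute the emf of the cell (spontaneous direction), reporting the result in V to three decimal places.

+2.368 V

Au³⁺/Au⁺ is the cathode (higher E°), Cr²⁺/Cr the anode: E°cell = +1.44 − (-0.91) = +2.35 V, n = 2.
Overall: Au³⁺(aq) + Cr(s) → Au⁺(aq) + Cr²⁺(aq)
Q = [Au⁺]·[Cr²⁺] / ([Au³⁺]); log Q = -0.600.
E = E° − (0.0592/n) log Q = +2.35 − (0.0592/2)(-0.600) = +2.368 V.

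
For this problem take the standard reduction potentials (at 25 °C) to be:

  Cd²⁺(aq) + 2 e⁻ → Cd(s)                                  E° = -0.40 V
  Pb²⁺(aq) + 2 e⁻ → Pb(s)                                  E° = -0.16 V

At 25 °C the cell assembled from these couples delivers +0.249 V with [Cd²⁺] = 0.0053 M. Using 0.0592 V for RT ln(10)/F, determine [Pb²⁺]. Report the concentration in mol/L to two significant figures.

Pb²⁺/Pb is the cathode, Cd²⁺/Cd the anode: E°cell = +0.24 V, n = 2.
Overall reaction: Pb²⁺(aq) + Cd(s) → Pb(s) + Cd²⁺(aq); Q = [Cd²⁺]^1/[Pb²⁺]^1.
From E = E° − (0.0592/n) log Q: log Q = (E° − E)·n/0.0592 = (+0.24 − (+0.249))·2/0.0592 = -0.3041.
So 1·log[Pb²⁺] = 1·log(0.0053) − log Q = -2.2757 − (-0.3041) = -1.9716; [Pb²⁺] = 10^(-1.9716) ≈ 0.011 M.

0.011 M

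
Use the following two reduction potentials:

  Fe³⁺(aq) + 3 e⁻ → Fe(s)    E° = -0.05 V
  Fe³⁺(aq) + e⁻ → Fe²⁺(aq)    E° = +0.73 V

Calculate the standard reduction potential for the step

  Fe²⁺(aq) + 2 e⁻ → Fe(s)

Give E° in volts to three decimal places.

Sequential free energies add, so n₃E°₃ = n₁E°₁ + n₂E°₂.
With n₃ = 3, and the known step contributing 1×(+0.73) V, the unknown satisfies 2·E° = 3×(-0.05) − 1×(+0.73) = -0.880.
E° = -0.880 / 2 = -0.440 V.

-0.440 V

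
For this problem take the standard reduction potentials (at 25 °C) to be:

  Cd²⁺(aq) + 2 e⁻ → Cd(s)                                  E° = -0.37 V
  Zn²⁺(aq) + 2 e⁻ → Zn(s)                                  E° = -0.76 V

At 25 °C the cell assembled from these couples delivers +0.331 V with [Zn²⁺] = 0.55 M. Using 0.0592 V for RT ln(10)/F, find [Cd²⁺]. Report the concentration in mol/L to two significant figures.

Cd²⁺/Cd is the cathode, Zn²⁺/Zn the anode: E°cell = +0.39 V, n = 2.
Overall reaction: Cd²⁺(aq) + Zn(s) → Cd(s) + Zn²⁺(aq); Q = [Zn²⁺]^1/[Cd²⁺]^1.
From E = E° − (0.0592/n) log Q: log Q = (E° − E)·n/0.0592 = (+0.39 − (+0.331))·2/0.0592 = 1.9932.
So 1·log[Cd²⁺] = 1·log(0.55) − log Q = -0.2596 − (1.9932) = -2.2528; [Cd²⁺] = 10^(-2.2528) ≈ 0.0056 M.

0.0056 M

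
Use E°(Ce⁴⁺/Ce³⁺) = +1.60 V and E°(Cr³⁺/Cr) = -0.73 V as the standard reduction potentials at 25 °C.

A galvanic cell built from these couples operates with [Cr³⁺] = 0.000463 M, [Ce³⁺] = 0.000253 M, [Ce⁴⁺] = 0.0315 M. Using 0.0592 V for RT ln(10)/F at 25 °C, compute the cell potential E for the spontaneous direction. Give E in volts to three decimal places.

Ce⁴⁺/Ce³⁺ is the cathode (higher E°), Cr³⁺/Cr the anode: E°cell = +1.60 − (-0.73) = +2.33 V, n = 3.
Overall: 3 Ce⁴⁺(aq) + Cr(s) → 3 Ce³⁺(aq) + Cr³⁺(aq)
Q = [Ce³⁺]^3·[Cr³⁺] / ([Ce⁴⁺]^3); log Q = -9.620.
E = E° − (0.0592/n) log Q = +2.33 − (0.0592/3)(-9.620) = +2.520 V.

+2.520 V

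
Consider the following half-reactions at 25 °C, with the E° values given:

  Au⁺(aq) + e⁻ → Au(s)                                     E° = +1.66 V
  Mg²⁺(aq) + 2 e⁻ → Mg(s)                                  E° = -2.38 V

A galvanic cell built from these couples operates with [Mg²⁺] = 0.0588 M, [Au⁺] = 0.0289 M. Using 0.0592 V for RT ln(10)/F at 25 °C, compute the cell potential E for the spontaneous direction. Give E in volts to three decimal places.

Au⁺/Au is the cathode (higher E°), Mg²⁺/Mg the anode: E°cell = +1.66 − (-2.38) = +4.04 V, n = 2.
Overall: 2 Au⁺(aq) + Mg(s) → 2 Au(s) + Mg²⁺(aq)
Q = [Mg²⁺] / ([Au⁺]^2); log Q = 1.848.
E = E° − (0.0592/n) log Q = +4.04 − (0.0592/2)(1.848) = +3.985 V.

+3.985 V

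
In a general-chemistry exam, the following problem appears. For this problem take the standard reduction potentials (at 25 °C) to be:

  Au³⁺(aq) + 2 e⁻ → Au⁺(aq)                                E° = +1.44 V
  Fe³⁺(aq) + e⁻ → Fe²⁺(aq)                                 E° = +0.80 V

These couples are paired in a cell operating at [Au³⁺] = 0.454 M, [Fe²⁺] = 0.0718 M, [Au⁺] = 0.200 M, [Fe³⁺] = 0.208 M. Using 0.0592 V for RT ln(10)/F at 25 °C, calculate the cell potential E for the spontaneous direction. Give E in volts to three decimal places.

+0.623 V

Au³⁺/Au⁺ is the cathode (higher E°), Fe³⁺/Fe²⁺ the anode: E°cell = +1.44 − (+0.80) = +0.64 V, n = 2.
Overall: Au³⁺(aq) + 2 Fe²⁺(aq) → Au⁺(aq) + 2 Fe³⁺(aq)
Q = [Au⁺]·[Fe³⁺]^2 / ([Au³⁺]·[Fe²⁺]^2); log Q = 0.568.
E = E° − (0.0592/n) log Q = +0.64 − (0.0592/2)(0.568) = +0.623 V.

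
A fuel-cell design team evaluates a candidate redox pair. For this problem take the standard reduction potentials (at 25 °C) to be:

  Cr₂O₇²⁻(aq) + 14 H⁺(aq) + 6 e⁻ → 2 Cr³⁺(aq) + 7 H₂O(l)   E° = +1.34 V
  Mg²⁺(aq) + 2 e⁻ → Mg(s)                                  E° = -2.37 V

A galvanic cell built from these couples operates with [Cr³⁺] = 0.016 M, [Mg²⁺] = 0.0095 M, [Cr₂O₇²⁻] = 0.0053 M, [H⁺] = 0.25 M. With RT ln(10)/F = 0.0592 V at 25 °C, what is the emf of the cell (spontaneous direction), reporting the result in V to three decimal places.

+3.700 V

Cr₂O₇²⁻/Cr³⁺ is the cathode (higher E°), Mg²⁺/Mg the anode: E°cell = +1.34 − (-2.37) = +3.71 V, n = 6.
Overall: Cr₂O₇²⁻(aq) + 14 H⁺(aq) + 3 Mg(s) → 2 Cr³⁺(aq) + 7 H₂O(l) + 3 Mg²⁺(aq)
Q = [Cr³⁺]^2·[Mg²⁺]^3 / ([Cr₂O₇²⁻]·[H⁺]^14); log Q = 1.046.
E = E° − (0.0592/n) log Q = +3.71 − (0.0592/6)(1.046) = +3.700 V.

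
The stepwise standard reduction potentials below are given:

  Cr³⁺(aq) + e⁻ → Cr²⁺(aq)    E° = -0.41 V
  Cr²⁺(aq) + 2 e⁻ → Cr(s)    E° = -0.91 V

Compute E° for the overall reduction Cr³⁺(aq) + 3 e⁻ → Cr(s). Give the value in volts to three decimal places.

-0.743 V

Adding the free-energy changes (−nFE°) of the two steps gives −n₃FE°₃ = −n₁FE°₁ − n₂FE°₂.
E°₃ = (1×-0.41 + 2×-0.91) / 3 = (-2.230) / 3 = -0.743 V.
Simply averaging or adding the two E° values would be wrong; the electron-weighted sum is required.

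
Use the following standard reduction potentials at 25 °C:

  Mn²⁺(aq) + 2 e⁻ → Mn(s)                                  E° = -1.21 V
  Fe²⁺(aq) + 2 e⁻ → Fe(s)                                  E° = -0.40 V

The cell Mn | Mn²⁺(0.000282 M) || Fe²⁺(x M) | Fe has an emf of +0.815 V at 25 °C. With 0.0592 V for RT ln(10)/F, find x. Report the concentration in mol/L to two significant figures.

0.00042 M

Fe²⁺/Fe is the cathode, Mn²⁺/Mn the anode: E°cell = +0.81 V, n = 2.
Overall reaction: Fe²⁺(aq) + Mn(s) → Fe(s) + Mn²⁺(aq); Q = [Mn²⁺]^1/[Fe²⁺]^1.
From E = E° − (0.0592/n) log Q: log Q = (E° − E)·n/0.0592 = (+0.81 − (+0.815))·2/0.0592 = -0.1689.
So 1·log[Fe²⁺] = 1·log(0.000282) − log Q = -3.5498 − (-0.1689) = -3.3809; [Fe²⁺] = 10^(-3.3809) ≈ 0.00042 M.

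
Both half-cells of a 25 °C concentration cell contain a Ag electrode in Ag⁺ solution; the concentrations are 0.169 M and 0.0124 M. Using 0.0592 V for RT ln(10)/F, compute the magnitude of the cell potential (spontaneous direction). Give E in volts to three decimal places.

For a concentration cell E°cell = 0. The 0.169 M side is the cathode (reduction is favoured where [Ag⁺] is higher).
With n = 1, E = −(0.0592/1) log([Ag⁺]ₐₙ/[Ag⁺]꜀ₐₜ) = −(0.0592/1) log(0.0124/0.169) = −(0.0592/1)(-1.134) = +0.067 V.

+0.067 V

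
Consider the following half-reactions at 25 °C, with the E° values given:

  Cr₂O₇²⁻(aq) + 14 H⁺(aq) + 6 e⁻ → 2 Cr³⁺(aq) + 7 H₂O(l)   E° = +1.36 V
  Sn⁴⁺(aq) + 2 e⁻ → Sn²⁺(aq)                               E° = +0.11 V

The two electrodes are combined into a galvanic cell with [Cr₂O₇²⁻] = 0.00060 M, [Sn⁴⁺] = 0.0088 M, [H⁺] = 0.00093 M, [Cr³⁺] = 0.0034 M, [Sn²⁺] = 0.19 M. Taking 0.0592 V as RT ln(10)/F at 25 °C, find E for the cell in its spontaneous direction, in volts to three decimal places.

Cr₂O₇²⁻/Cr³⁺ is the cathode (higher E°), Sn⁴⁺/Sn²⁺ the anode: E°cell = +1.36 − (+0.11) = +1.25 V, n = 6.
Overall: Cr₂O₇²⁻(aq) + 14 H⁺(aq) + 3 Sn²⁺(aq) → 2 Cr³⁺(aq) + 7 H₂O(l) + 3 Sn⁴⁺(aq)
Q = [Cr³⁺]^2·[Sn⁴⁺]^3 / ([Cr₂O₇²⁻]·[H⁺]^14·[Sn²⁺]^3); log Q = 36.723.
E = E° − (0.0592/n) log Q = +1.25 − (0.0592/6)(36.723) = +0.888 V.

+0.888 V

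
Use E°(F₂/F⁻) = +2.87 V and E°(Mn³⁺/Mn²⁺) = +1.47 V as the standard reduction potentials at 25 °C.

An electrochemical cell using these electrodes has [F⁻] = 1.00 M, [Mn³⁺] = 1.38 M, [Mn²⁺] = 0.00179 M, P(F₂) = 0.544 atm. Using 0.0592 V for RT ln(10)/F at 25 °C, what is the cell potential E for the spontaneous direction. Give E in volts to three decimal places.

+1.221 V

F₂/F⁻ is the cathode (higher E°), Mn³⁺/Mn²⁺ the anode: E°cell = +2.87 − (+1.47) = +1.40 V, n = 2.
Overall: F₂(g) + 2 Mn²⁺(aq) → 2 F⁻(aq) + 2 Mn³⁺(aq)
Q = [F⁻]^2·[Mn³⁺]^2 / (P(F₂)·[Mn²⁺]^2); log Q = 6.038.
E = E° − (0.0592/n) log Q = +1.40 − (0.0592/2)(6.038) = +1.221 V.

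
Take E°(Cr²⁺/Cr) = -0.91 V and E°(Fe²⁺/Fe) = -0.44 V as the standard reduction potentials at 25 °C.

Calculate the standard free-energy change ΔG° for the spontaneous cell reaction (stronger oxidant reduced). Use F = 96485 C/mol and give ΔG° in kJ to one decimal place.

-90.7 kJ

Fe²⁺/Fe (E° = -0.44 V) is the cathode; Cr²⁺/Cr (E° = -0.91 V) is the anode, so E°cell = +0.47 V.
Balancing electrons gives n = 2 (lcm of 2 and 2).
ΔG° = −nFE° = −(2)(96485)(+0.47) = -90,696 J = -90.7 kJ.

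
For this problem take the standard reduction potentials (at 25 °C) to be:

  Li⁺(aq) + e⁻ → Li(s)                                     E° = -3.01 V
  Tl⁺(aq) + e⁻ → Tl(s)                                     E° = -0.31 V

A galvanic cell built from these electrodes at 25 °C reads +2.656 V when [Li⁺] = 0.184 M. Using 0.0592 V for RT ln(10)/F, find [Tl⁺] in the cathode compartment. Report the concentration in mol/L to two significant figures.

0.033 M

Tl⁺/Tl is the cathode, Li⁺/Li the anode: E°cell = +2.70 V, n = 1.
Overall reaction: Tl⁺(aq) + Li(s) → Tl(s) + Li⁺(aq); Q = [Li⁺]^1/[Tl⁺]^1.
From E = E° − (0.0592/n) log Q: log Q = (E° − E)·n/0.0592 = (+2.70 − (+2.656))·1/0.0592 = 0.7432.
So 1·log[Tl⁺] = 1·log(0.184) − log Q = -0.7352 − (0.7432) = -1.4784; [Tl⁺] = 10^(-1.4784) ≈ 0.033 M.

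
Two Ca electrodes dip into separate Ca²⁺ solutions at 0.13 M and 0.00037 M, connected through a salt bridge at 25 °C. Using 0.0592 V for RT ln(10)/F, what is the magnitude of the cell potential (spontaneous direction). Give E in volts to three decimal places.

For a concentration cell E°cell = 0. The 0.13 M side is the cathode (reduction is favoured where [Ca²⁺] is higher).
With n = 2, E = −(0.0592/2) log([Ca²⁺]ₐₙ/[Ca²⁺]꜀ₐₜ) = −(0.0592/2) log(0.00037/0.13) = −(0.0592/2)(-2.546) = +0.075 V.

+0.075 V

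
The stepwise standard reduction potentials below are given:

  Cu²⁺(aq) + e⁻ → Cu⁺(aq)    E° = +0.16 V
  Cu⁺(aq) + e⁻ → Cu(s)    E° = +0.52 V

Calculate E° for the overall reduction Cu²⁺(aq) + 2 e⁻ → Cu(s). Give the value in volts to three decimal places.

Adding the free-energy changes (−nFE°) of the two steps gives −n₃FE°₃ = −n₁FE°₁ − n₂FE°₂.
E°₃ = (1×+0.16 + 1×+0.52) / 2 = (+0.680) / 2 = +0.340 V.

+0.340 V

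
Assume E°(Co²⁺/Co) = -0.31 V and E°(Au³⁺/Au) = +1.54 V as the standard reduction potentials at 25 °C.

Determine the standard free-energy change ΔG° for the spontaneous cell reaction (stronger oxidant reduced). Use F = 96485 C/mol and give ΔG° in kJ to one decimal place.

Au³⁺/Au (E° = +1.54 V) is the cathode; Co²⁺/Co (E° = -0.31 V) is the anode, so E°cell = +1.85 V.
Balancing electrons gives n = 6 (lcm of 3 and 2).
ΔG° = −nFE° = −(6)(96485)(+1.85) = -1,070,984 J = -1071.0 kJ.

-1071.0 kJ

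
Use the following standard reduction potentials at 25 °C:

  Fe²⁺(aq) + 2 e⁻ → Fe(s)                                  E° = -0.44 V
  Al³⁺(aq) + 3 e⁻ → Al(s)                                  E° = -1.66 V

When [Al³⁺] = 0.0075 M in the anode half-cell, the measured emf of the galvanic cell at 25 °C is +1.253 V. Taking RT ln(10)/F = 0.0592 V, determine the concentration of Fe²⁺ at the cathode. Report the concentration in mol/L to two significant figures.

Fe²⁺/Fe is the cathode, Al³⁺/Al the anode: E°cell = +1.22 V, n = 6.
Overall reaction: 3 Fe²⁺(aq) + 2 Al(s) → 3 Fe(s) + 2 Al³⁺(aq); Q = [Al³⁺]^2/[Fe²⁺]^3.
From E = E° − (0.0592/n) log Q: log Q = (E° − E)·n/0.0592 = (+1.22 − (+1.253))·6/0.0592 = -3.3446.
So 3·log[Fe²⁺] = 2·log(0.0075) − log Q = -4.2499 − (-3.3446) = -0.9053; log[Fe²⁺] = -0.9053 / 3 = -0.3018; [Fe²⁺] = 10^(-0.3018) ≈ 0.50 M.

0.50 M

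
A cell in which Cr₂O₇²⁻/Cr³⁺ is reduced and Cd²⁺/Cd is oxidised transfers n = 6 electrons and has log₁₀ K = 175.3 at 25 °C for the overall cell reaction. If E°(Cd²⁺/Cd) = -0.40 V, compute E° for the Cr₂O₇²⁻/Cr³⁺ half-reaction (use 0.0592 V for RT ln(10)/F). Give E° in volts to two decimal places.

E°cell = (0.0592/n)·log K = (0.0592/6)(175.3) = +1.730 V.
Since Cr₂O₇²⁻/Cr³⁺ is the cathode and Cd²⁺/Cd the anode, E°cell = E°(Cr₂O₇²⁻/Cr³⁺) − E°(Cd²⁺/Cd).
So E°(Cr₂O₇²⁻/Cr³⁺) = E°cell + E°(Cd²⁺/Cd) = +1.730 + (-0.40) = +1.33 V.

+1.33 V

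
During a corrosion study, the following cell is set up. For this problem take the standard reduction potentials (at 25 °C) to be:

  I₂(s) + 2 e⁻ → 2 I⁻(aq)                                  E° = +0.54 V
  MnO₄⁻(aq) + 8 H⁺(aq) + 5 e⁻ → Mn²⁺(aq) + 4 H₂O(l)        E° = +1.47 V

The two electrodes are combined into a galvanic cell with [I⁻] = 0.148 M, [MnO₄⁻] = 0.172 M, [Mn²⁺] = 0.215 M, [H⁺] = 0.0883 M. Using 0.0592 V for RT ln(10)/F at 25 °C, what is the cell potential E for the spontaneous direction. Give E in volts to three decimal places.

+0.780 V

MnO₄⁻/Mn²⁺ is the cathode (higher E°), I₂/I⁻ the anode: E°cell = +1.47 − (+0.54) = +0.93 V, n = 10.
Overall: 2 MnO₄⁻(aq) + 16 H⁺(aq) + 10 I⁻(aq) → 2 Mn²⁺(aq) + 8 H₂O(l) + 5 I₂(s)
Q = [Mn²⁺]^2 / ([MnO₄⁻]^2·[H⁺]^16·[I⁻]^10); log Q = 25.356.
E = E° − (0.0592/n) log Q = +0.93 − (0.0592/10)(25.356) = +0.780 V.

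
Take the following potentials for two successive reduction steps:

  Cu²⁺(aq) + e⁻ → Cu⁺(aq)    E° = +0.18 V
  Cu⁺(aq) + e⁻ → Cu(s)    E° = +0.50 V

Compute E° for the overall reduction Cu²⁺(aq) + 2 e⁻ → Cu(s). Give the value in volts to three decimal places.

Adding the free-energy changes (−nFE°) of the two steps gives −n₃FE°₃ = −n₁FE°₁ − n₂FE°₂.
E°₃ = (1×+0.18 + 1×+0.50) / 2 = (+0.680) / 2 = +0.340 V.

+0.340 V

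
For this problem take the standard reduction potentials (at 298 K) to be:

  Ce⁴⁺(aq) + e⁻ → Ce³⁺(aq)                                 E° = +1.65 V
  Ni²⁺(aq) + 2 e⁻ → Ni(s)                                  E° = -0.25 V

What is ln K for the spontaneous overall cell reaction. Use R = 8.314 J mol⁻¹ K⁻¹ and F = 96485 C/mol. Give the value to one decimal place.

148.0

Cathode: Ce⁴⁺/Ce³⁺; anode: Ni²⁺/Ni. E°cell = (+1.65) − (-0.25) = +1.90 V, with n = 2.
ΔG° = −nFE° = −RT ln K, so ln K = nFE°/(RT) = (2)(96485)(+1.90) / ((8.314)(298)) = 147.985.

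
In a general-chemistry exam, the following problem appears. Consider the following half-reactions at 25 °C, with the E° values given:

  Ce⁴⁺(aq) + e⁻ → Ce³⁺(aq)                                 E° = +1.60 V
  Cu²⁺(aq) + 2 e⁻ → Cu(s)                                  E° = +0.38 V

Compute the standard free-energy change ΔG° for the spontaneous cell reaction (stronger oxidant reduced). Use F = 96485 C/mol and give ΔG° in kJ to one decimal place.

-235.4 kJ

Ce⁴⁺/Ce³⁺ (E° = +1.60 V) is the cathode; Cu²⁺/Cu (E° = +0.38 V) is the anode, so E°cell = +1.22 V.
Balancing electrons gives n = 2 (lcm of 1 and 2).
ΔG° = −nFE° = −(2)(96485)(+1.22) = -235,423 J = -235.4 kJ.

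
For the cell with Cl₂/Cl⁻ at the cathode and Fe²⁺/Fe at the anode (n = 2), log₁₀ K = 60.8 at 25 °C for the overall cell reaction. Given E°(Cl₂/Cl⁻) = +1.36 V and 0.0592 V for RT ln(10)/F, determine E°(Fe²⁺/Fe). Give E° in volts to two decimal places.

E°cell = (0.0592/n)·log K = (0.0592/2)(60.8) = +1.800 V.
Since Cl₂/Cl⁻ is the cathode and Fe²⁺/Fe the anode, E°cell = E°(Cl₂/Cl⁻) − E°(Fe²⁺/Fe).
So E°(Fe²⁺/Fe) = E°(Cl₂/Cl⁻) − E°cell = (+1.36) − (+1.800) = -0.44 V.

-0.44 V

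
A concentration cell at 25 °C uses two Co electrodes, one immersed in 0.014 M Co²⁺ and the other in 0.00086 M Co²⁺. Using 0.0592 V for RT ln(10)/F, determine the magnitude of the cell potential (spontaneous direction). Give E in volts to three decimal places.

+0.036 V

For a concentration cell E°cell = 0. The 0.014 M side is the cathode (reduction is favoured where [Co²⁺] is higher).
With n = 2, E = −(0.0592/2) log([Co²⁺]ₐₙ/[Co²⁺]꜀ₐₜ) = −(0.0592/2) log(0.00086/0.014) = −(0.0592/2)(-1.212) = +0.036 V.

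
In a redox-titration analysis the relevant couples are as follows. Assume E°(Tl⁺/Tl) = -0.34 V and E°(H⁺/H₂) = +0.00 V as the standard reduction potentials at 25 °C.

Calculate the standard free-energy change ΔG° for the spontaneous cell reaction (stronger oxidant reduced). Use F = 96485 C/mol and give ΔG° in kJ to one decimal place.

-65.6 kJ

H⁺/H₂ (E° = +0.00 V) is the cathode; Tl⁺/Tl (E° = -0.34 V) is the anode, so E°cell = +0.34 V.
Balancing electrons gives n = 2 (lcm of 2 and 1).
ΔG° = −nFE° = −(2)(96485)(+0.34) = -65,610 J = -65.6 kJ.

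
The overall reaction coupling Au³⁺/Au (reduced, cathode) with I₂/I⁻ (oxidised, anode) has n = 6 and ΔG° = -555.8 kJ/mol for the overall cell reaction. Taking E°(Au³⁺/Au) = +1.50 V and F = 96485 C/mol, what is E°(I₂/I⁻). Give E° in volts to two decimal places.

+0.54 V

E°cell = −ΔG°/(nF) = −(-555.8×10³)/((6)(96485)) = +0.960 V.
Since Au³⁺/Au is the cathode and I₂/I⁻ the anode, E°cell = E°(Au³⁺/Au) − E°(I₂/I⁻).
So E°(I₂/I⁻) = E°(Au³⁺/Au) − E°cell = (+1.50) − (+0.960) = +0.54 V.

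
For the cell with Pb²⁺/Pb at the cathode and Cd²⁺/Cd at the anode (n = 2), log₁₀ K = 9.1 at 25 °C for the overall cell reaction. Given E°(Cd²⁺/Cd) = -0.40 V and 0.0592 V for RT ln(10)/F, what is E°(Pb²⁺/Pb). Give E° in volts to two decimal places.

E°cell = (0.0592/n)·log K = (0.0592/2)(9.1) = +0.269 V.
Since Pb²⁺/Pb is the cathode and Cd²⁺/Cd the anode, E°cell = E°(Pb²⁺/Pb) − E°(Cd²⁺/Cd).
So E°(Pb²⁺/Pb) = E°cell + E°(Cd²⁺/Cd) = +0.269 + (-0.40) = -0.13 V.

-0.13 V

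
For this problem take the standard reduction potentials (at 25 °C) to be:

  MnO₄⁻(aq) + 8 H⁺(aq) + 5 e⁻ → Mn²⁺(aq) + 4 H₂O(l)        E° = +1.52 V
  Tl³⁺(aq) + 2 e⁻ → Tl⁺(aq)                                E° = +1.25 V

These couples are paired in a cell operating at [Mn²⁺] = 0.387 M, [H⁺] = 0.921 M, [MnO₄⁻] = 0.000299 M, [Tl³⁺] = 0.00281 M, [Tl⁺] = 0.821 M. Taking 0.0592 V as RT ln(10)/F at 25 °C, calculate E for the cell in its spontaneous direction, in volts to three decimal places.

MnO₄⁻/Mn²⁺ is the cathode (higher E°), Tl³⁺/Tl⁺ the anode: E°cell = +1.52 − (+1.25) = +0.27 V, n = 10.
Overall: 2 MnO₄⁻(aq) + 16 H⁺(aq) + 5 Tl⁺(aq) → 2 Mn²⁺(aq) + 8 H₂O(l) + 5 Tl³⁺(aq)
Q = [Mn²⁺]^2·[Tl³⁺]^5 / ([MnO₄⁻]^2·[H⁺]^16·[Tl⁺]^5); log Q = -5.532.
E = E° − (0.0592/n) log Q = +0.27 − (0.0592/10)(-5.532) = +0.303 V.

+0.303 V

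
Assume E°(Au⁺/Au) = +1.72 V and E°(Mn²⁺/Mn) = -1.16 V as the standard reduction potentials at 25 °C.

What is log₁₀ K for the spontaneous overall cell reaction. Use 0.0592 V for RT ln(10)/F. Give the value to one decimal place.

97.3

Cathode: Au⁺/Au; anode: Mn²⁺/Mn. E°cell = +2.88 V, n = 2.
log K = nE°cell / 0.0592 = (2)(+2.88) / 0.0592 = 97.3.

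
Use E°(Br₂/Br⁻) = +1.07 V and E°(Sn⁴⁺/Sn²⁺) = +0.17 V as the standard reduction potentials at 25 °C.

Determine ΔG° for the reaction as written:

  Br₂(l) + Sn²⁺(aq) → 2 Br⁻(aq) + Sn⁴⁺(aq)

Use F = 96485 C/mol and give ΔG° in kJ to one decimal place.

As written, Br₂/Br⁻ is reduced (cathode) and Sn⁴⁺/Sn²⁺ is oxidised (anode), so E°cell = (+1.07) − (+0.17) = +0.90 V.
Balancing electrons gives n = 2.
ΔG° = −nFE° = −(2)(96485)(+0.90) = -173,673 J = -173.7 kJ.

-173.7 kJ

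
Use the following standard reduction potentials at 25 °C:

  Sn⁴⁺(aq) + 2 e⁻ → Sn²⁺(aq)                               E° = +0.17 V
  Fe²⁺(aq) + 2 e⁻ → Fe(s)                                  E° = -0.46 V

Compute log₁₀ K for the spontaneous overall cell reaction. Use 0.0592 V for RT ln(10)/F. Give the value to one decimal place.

21.3

Cathode: Sn⁴⁺/Sn²⁺; anode: Fe²⁺/Fe. E°cell = +0.63 V, n = 2.
log K = nE°cell / 0.0592 = (2)(+0.63) / 0.0592 = 21.3.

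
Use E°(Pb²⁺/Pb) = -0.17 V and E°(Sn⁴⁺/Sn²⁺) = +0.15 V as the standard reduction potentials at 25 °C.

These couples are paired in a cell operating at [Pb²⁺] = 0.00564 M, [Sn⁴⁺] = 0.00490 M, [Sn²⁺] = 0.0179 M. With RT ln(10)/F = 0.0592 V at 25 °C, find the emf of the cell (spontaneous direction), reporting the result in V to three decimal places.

+0.370 V

Sn⁴⁺/Sn²⁺ is the cathode (higher E°), Pb²⁺/Pb the anode: E°cell = +0.15 − (-0.17) = +0.32 V, n = 2.
Overall: Sn⁴⁺(aq) + Pb(s) → Sn²⁺(aq) + Pb²⁺(aq)
Q = [Sn²⁺]·[Pb²⁺] / ([Sn⁴⁺]); log Q = -1.686.
E = E° − (0.0592/n) log Q = +0.32 − (0.0592/2)(-1.686) = +0.370 V.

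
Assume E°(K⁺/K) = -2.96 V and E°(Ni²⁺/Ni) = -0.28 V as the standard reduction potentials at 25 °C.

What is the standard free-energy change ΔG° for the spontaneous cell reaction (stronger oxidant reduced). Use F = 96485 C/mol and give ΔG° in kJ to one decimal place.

-517.2 kJ

Ni²⁺/Ni (E° = -0.28 V) is the cathode; K⁺/K (E° = -2.96 V) is the anode, so E°cell = +2.68 V.
Balancing electrons gives n = 2 (lcm of 2 and 1).
ΔG° = −nFE° = −(2)(96485)(+2.68) = -517,160 J = -517.2 kJ.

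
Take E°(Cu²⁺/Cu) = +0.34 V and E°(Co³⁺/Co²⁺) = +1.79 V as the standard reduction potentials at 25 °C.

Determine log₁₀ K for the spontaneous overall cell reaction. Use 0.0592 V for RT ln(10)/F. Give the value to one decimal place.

49.0

Cathode: Co³⁺/Co²⁺; anode: Cu²⁺/Cu. E°cell = +1.45 V, n = 2.
log K = nE°cell / 0.0592 = (2)(+1.45) / 0.0592 = 49.0.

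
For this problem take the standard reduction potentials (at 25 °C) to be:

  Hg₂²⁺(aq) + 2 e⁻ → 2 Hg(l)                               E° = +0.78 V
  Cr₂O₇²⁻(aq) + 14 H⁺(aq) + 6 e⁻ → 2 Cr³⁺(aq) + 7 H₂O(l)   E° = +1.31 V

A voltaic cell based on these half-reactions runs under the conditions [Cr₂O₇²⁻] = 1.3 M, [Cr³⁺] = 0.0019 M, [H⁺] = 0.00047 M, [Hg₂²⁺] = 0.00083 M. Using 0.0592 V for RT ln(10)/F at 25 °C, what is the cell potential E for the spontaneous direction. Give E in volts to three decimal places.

Cr₂O₇²⁻/Cr³⁺ is the cathode (higher E°), Hg₂²⁺/Hg the anode: E°cell = +1.31 − (+0.78) = +0.53 V, n = 6.
Overall: Cr₂O₇²⁻(aq) + 14 H⁺(aq) + 6 Hg(l) → 2 Cr³⁺(aq) + 7 H₂O(l) + 3 Hg₂²⁺(aq)
Q = [Cr³⁺]^2·[Hg₂²⁺]^3 / ([Cr₂O₇²⁻]·[H⁺]^14); log Q = 31.791.
E = E° − (0.0592/n) log Q = +0.53 − (0.0592/6)(31.791) = +0.216 V.

+0.216 V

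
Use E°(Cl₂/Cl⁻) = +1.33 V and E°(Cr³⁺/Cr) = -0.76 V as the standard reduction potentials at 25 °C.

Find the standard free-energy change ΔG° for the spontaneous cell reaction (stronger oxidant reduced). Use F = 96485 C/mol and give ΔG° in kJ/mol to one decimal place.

Cl₂/Cl⁻ (E° = +1.33 V) is the cathode; Cr³⁺/Cr (E° = -0.76 V) is the anode, so E°cell = +2.09 V.
Balancing electrons gives n = 6 (lcm of 2 and 3).
ΔG° = −nFE° = −(6)(96485)(+2.09) = -1,209,922 J = -1209.9 kJ/mol.

-1209.9 kJ/mol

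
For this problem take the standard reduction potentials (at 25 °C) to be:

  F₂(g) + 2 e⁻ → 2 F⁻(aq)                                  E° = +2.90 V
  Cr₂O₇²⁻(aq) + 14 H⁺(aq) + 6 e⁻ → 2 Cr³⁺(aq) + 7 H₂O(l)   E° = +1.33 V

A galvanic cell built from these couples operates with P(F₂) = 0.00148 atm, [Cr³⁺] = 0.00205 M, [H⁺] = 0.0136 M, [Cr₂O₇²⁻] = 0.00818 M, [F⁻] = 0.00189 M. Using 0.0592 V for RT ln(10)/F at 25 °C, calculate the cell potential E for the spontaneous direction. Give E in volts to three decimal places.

+1.873 V

F₂/F⁻ is the cathode (higher E°), Cr₂O₇²⁻/Cr³⁺ the anode: E°cell = +2.90 − (+1.33) = +1.57 V, n = 6.
Overall: 3 F₂(g) + 2 Cr³⁺(aq) + 7 H₂O(l) → 6 F⁻(aq) + Cr₂O₇²⁻(aq) + 14 H⁺(aq)
Q = [F⁻]^6·[Cr₂O₇²⁻]·[H⁺]^14 / (P(F₂)^3·[Cr³⁺]^2); log Q = -30.693.
E = E° − (0.0592/n) log Q = +1.57 − (0.0592/6)(-30.693) = +1.873 V.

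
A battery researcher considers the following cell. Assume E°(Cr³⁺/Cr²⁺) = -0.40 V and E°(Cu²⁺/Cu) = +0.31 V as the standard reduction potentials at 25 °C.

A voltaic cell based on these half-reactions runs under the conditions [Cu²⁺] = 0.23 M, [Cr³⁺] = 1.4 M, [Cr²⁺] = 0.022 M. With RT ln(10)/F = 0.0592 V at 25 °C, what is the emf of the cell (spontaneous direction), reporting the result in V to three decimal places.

+0.584 V

Cu²⁺/Cu is the cathode (higher E°), Cr³⁺/Cr²⁺ the anode: E°cell = +0.31 − (-0.40) = +0.71 V, n = 2.
Overall: Cu²⁺(aq) + 2 Cr²⁺(aq) → Cu(s) + 2 Cr³⁺(aq)
Q = [Cr³⁺]^2 / ([Cu²⁺]·[Cr²⁺]^2); log Q = 4.246.
E = E° − (0.0592/n) log Q = +0.71 − (0.0592/2)(4.246) = +0.584 V.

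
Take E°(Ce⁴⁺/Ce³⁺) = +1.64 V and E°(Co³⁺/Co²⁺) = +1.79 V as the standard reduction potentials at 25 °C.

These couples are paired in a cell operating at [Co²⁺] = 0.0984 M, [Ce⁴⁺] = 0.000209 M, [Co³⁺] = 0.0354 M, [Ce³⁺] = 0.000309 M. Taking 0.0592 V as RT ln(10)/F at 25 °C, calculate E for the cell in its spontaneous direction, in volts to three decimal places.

+0.134 V

Co³⁺/Co²⁺ is the cathode (higher E°), Ce⁴⁺/Ce³⁺ the anode: E°cell = +1.79 − (+1.64) = +0.15 V, n = 1.
Overall: Co³⁺(aq) + Ce³⁺(aq) → Co²⁺(aq) + Ce⁴⁺(aq)
Q = [Co²⁺]·[Ce⁴⁺] / ([Co³⁺]·[Ce³⁺]); log Q = 0.274.
E = E° − (0.0592/n) log Q = +0.15 − (0.0592/1)(0.274) = +0.134 V.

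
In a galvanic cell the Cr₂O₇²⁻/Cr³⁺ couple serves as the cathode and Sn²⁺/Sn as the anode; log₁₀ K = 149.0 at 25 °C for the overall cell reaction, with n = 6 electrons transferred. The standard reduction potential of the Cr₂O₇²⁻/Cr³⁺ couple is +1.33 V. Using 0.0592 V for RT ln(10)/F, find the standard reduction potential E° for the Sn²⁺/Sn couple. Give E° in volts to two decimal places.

-0.14 V

E°cell = (0.0592/n)·log K = (0.0592/6)(149.0) = +1.470 V.
Since Cr₂O₇²⁻/Cr³⁺ is the cathode and Sn²⁺/Sn the anode, E°cell = E°(Cr₂O₇²⁻/Cr³⁺) − E°(Sn²⁺/Sn).
So E°(Sn²⁺/Sn) = E°(Cr₂O₇²⁻/Cr³⁺) − E°cell = (+1.33) − (+1.470) = -0.14 V.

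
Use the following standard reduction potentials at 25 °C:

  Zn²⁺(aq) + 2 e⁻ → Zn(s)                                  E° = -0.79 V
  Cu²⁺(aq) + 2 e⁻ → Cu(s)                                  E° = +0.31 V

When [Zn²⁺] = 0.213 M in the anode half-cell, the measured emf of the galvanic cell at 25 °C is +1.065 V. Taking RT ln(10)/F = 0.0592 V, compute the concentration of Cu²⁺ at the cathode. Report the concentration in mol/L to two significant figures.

0.014 M

Cu²⁺/Cu is the cathode, Zn²⁺/Zn the anode: E°cell = +1.10 V, n = 2.
Overall reaction: Cu²⁺(aq) + Zn(s) → Cu(s) + Zn²⁺(aq); Q = [Zn²⁺]^1/[Cu²⁺]^1.
From E = E° − (0.0592/n) log Q: log Q = (E° − E)·n/0.0592 = (+1.10 − (+1.065))·2/0.0592 = 1.1824.
So 1·log[Cu²⁺] = 1·log(0.213) − log Q = -0.6716 − (1.1824) = -1.8540; [Cu²⁺] = 10^(-1.8540) ≈ 0.014 M.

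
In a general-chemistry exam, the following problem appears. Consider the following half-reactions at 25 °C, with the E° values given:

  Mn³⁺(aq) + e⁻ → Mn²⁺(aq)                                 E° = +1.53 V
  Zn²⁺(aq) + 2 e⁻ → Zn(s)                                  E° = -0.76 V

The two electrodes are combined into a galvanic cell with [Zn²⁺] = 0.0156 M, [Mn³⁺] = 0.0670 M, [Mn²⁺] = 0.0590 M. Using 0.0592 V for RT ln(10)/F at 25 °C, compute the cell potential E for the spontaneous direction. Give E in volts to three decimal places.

+2.347 V

Mn³⁺/Mn²⁺ is the cathode (higher E°), Zn²⁺/Zn the anode: E°cell = +1.53 − (-0.76) = +2.29 V, n = 2.
Overall: 2 Mn³⁺(aq) + Zn(s) → 2 Mn²⁺(aq) + Zn²⁺(aq)
Q = [Mn²⁺]^2·[Zn²⁺] / ([Mn³⁺]^2); log Q = -1.917.
E = E° − (0.0592/n) log Q = +2.29 − (0.0592/2)(-1.917) = +2.347 V.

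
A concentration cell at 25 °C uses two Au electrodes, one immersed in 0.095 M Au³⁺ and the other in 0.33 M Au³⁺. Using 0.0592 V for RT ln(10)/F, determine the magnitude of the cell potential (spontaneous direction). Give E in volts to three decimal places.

+0.011 V

For a concentration cell E°cell = 0. The 0.33 M side is the cathode (reduction is favoured where [Au³⁺] is higher).
With n = 3, E = −(0.0592/3) log([Au³⁺]ₐₙ/[Au³⁺]꜀ₐₜ) = −(0.0592/3) log(0.095/0.33) = −(0.0592/3)(-0.541) = +0.011 V.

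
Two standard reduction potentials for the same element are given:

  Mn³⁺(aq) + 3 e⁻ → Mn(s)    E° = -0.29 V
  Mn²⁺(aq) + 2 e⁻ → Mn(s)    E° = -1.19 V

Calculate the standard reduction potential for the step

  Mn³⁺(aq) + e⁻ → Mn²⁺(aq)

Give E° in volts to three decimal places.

Sequential free energies add, so n₃E°₃ = n₁E°₁ + n₂E°₂.
With n₃ = 3, and the known step contributing 2×(-1.19) V, the unknown satisfies 1·E° = 3×(-0.29) − 2×(-1.19) = +1.510.
E° = +1.510 / 1 = +1.510 V.

+1.510 V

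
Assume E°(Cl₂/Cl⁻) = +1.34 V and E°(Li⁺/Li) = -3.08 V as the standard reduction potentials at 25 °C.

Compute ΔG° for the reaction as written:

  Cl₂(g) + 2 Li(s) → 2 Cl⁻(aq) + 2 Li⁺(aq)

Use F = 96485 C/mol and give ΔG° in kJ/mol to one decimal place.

-852.9 kJ/mol

As written, Cl₂/Cl⁻ is reduced (cathode) and Li⁺/Li is oxidised (anode), so E°cell = (+1.34) − (-3.08) = +4.42 V.
Balancing electrons gives n = 2.
ΔG° = −nFE° = −(2)(96485)(+4.42) = -852,927 J = -852.9 kJ/mol.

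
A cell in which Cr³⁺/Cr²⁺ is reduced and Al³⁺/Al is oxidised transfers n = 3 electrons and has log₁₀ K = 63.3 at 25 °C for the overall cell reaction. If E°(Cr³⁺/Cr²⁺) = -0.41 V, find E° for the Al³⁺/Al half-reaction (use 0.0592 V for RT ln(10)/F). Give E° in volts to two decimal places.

E°cell = (0.0592/n)·log K = (0.0592/3)(63.3) = +1.249 V.
Since Cr³⁺/Cr²⁺ is the cathode and Al³⁺/Al the anode, E°cell = E°(Cr³⁺/Cr²⁺) − E°(Al³⁺/Al).
So E°(Al³⁺/Al) = E°(Cr³⁺/Cr²⁺) − E°cell = (-0.41) − (+1.249) = -1.66 V.

-1.66 V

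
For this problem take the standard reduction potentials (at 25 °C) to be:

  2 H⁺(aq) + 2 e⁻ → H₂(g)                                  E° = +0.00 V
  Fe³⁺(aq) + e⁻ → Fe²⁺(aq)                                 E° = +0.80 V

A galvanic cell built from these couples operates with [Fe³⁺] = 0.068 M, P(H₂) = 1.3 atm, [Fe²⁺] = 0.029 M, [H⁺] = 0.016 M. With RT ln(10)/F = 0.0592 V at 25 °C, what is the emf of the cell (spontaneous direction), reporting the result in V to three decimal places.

+0.932 V

Fe³⁺/Fe²⁺ is the cathode (higher E°), H⁺/H₂ the anode: E°cell = +0.80 − (+0.00) = +0.80 V, n = 2.
Overall: 2 Fe³⁺(aq) + H₂(g) → 2 Fe²⁺(aq) + 2 H⁺(aq)
Q = [Fe²⁺]^2·[H⁺]^2 / ([Fe³⁺]^2·P(H₂)); log Q = -4.446.
E = E° − (0.0592/n) log Q = +0.80 − (0.0592/2)(-4.446) = +0.932 V.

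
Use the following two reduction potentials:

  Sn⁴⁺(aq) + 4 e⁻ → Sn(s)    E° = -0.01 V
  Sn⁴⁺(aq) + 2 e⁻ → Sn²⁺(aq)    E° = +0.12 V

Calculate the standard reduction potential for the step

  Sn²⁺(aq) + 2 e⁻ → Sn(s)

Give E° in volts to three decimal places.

-0.140 V

Sequential free energies add, so n₃E°₃ = n₁E°₁ + n₂E°₂.
With n₃ = 4, and the known step contributing 2×(+0.12) V, the unknown satisfies 2·E° = 4×(-0.01) − 2×(+0.12) = -0.280.
E° = -0.280 / 2 = -0.140 V.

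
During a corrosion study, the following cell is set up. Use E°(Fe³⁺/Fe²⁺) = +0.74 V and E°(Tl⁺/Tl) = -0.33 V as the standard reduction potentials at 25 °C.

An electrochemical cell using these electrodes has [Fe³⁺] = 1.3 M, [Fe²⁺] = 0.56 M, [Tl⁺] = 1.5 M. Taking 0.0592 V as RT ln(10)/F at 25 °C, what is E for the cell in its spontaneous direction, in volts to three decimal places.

+1.081 V

Fe³⁺/Fe²⁺ is the cathode (higher E°), Tl⁺/Tl the anode: E°cell = +0.74 − (-0.33) = +1.07 V, n = 1.
Overall: Fe³⁺(aq) + Tl(s) → Fe²⁺(aq) + Tl⁺(aq)
Q = [Fe²⁺]·[Tl⁺] / ([Fe³⁺]); log Q = -0.190.
E = E° − (0.0592/n) log Q = +1.07 − (0.0592/1)(-0.190) = +1.081 V.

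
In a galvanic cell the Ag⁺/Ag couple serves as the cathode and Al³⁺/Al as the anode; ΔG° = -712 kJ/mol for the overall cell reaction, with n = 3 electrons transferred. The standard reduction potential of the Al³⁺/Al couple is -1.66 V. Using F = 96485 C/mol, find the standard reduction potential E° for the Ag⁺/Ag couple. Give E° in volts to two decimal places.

E°cell = −ΔG°/(nF) = −(-712×10³)/((3)(96485)) = +2.460 V.
Since Ag⁺/Ag is the cathode and Al³⁺/Al the anode, E°cell = E°(Ag⁺/Ag) − E°(Al³⁺/Al).
So E°(Ag⁺/Ag) = E°cell + E°(Al³⁺/Al) = +2.460 + (-1.66) = +0.80 V.

+0.80 V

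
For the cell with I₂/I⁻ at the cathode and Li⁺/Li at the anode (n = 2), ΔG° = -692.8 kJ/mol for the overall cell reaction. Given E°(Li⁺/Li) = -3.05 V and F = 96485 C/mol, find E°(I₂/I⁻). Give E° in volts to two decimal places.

+0.54 V

E°cell = −ΔG°/(nF) = −(-692.8×10³)/((2)(96485)) = +3.590 V.
Since I₂/I⁻ is the cathode and Li⁺/Li the anode, E°cell = E°(I₂/I⁻) − E°(Li⁺/Li).
So E°(I₂/I⁻) = E°cell + E°(Li⁺/Li) = +3.590 + (-3.05) = +0.54 V.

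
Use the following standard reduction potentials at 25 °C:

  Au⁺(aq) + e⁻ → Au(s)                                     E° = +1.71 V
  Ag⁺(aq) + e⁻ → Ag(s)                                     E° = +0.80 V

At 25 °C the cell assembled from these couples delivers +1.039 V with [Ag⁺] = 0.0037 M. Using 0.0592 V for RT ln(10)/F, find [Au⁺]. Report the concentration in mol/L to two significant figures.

0.56 M

Au⁺/Au is the cathode, Ag⁺/Ag the anode: E°cell = +0.91 V, n = 1.
Overall reaction: Au⁺(aq) + Ag(s) → Au(s) + Ag⁺(aq); Q = [Ag⁺]^1/[Au⁺]^1.
From E = E° − (0.0592/n) log Q: log Q = (E° − E)·n/0.0592 = (+0.91 − (+1.039))·1/0.0592 = -2.1791.
So 1·log[Au⁺] = 1·log(0.0037) − log Q = -2.4318 − (-2.1791) = -0.2527; [Au⁺] = 10^(-0.2527) ≈ 0.56 M.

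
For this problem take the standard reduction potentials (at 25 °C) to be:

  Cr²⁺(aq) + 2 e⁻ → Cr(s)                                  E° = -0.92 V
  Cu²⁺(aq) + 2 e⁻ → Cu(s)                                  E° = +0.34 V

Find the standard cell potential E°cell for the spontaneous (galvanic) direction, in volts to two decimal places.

+1.26 V

The Cu²⁺/Cu couple has the higher reduction potential, so it is the cathode; Cr²⁺/Cr is oxidised at the anode.
E°cell = E°(cathode) − E°(anode) = (+0.34) − (-0.92) = +1.26 V.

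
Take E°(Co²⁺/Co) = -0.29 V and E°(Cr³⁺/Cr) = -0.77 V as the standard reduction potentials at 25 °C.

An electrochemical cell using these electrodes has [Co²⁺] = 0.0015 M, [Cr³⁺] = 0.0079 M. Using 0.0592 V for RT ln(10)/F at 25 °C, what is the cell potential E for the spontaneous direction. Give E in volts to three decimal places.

Co²⁺/Co is the cathode (higher E°), Cr³⁺/Cr the anode: E°cell = -0.29 − (-0.77) = +0.48 V, n = 6.
Overall: 3 Co²⁺(aq) + 2 Cr(s) → 3 Co(s) + 2 Cr³⁺(aq)
Q = [Cr³⁺]^2 / ([Co²⁺]^3); log Q = 4.267.
E = E° − (0.0592/n) log Q = +0.48 − (0.0592/6)(4.267) = +0.438 V.

+0.438 V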